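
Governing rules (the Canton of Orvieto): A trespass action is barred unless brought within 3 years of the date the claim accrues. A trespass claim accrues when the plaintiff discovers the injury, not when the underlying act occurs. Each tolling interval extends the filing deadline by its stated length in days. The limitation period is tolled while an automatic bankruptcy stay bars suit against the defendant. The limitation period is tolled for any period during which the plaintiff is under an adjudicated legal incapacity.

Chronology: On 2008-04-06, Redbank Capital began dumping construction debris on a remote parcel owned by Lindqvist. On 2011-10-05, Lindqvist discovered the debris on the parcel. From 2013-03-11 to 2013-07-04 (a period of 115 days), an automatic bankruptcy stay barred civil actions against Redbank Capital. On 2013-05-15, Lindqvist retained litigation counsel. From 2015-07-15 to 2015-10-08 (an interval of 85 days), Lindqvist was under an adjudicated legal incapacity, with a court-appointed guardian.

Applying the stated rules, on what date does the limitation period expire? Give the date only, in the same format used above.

Under the discovery rule, the claim accrued on 2011-10-05, when Lindqvist discovered the injury — not on the 2008-04-06 date of the underlying act.
3 years from 2011-10-05 is 2014-10-05.
The automatic bankruptcy stay from 2013-03-11 to 2013-07-04 tolled the period for 115 days, extending the deadline to 2015-01-28.
The plaintiff's legal incapacity from 2015-07-15 to 2015-10-08 began after the period had already run on 2015-01-28, so it has no tolling effect.
None of the other events listed affects the running of the period under the stated rules.

2015-01-28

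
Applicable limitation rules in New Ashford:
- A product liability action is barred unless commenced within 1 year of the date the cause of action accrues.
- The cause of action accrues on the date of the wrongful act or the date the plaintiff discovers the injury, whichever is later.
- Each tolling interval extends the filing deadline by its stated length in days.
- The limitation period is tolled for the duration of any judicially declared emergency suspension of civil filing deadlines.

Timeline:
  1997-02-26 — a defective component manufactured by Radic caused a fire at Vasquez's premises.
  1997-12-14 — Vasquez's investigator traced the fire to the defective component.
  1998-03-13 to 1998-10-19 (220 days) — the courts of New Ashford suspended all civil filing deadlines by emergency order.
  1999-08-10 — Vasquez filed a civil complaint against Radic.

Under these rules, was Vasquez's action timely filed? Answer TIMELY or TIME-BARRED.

TIME-BARRED

The claim accrued on 1997-12-14 — the later of the 1997-02-26 act and the 1997-12-14 discovery.
The untolled deadline — 1 year after 1997-12-14 — is 1998-12-14.
Because the emergency suspension of filing deadlines ran from 1998-03-13 to 1998-10-19, the deadline is extended by 220 days to 1999-07-22.
Filing on 1999-08-10 missed the 1999-07-22 deadline — the action is time-barred.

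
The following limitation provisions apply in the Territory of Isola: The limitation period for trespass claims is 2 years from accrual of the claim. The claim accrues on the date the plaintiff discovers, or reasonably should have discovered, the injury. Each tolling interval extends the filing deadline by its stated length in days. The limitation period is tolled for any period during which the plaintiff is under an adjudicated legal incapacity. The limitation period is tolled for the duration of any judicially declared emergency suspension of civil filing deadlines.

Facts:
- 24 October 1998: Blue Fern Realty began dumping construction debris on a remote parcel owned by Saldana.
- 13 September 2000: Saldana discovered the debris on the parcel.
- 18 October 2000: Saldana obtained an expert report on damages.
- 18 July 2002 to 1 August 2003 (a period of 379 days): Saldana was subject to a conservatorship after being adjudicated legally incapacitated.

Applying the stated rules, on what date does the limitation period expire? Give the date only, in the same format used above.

27 September 2003

Under the discovery rule, the claim accrued on 13 September 2000, when Saldana discovered the injury — not on the 24 October 1998 date of the underlying act.
2 years from 13 September 2000 is 13 September 2002.
The plaintiff's legal incapacity from 18 July 2002 to 1 August 2003 tolled the period for 379 days, extending the deadline to 27 September 2003.
None of the other events listed affects the running of the period under the stated rules.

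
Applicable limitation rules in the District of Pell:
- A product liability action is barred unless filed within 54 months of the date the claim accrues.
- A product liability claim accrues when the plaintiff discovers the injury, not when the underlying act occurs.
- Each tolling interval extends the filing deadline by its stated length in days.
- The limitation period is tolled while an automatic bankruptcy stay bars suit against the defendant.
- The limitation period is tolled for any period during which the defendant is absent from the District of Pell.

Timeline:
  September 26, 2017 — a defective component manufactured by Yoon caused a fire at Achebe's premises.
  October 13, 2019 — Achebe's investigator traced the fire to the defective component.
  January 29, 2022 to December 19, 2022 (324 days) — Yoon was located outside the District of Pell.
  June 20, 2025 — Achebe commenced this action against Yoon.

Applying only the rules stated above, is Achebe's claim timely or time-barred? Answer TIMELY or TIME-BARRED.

Under the discovery rule, the claim accrued on October 13, 2019, when Achebe discovered the injury — not on the September 26, 2017 date of the underlying act.
54 months from October 13, 2019 is April 13, 2024.
The defendant's absence from the jurisdiction from January 29, 2022 to December 19, 2022 tolled the period for 324 days, extending the deadline to March 3, 2025.
Filing on June 20, 2025 missed the March 3, 2025 deadline — the action is time-barred.

TIME-BARRED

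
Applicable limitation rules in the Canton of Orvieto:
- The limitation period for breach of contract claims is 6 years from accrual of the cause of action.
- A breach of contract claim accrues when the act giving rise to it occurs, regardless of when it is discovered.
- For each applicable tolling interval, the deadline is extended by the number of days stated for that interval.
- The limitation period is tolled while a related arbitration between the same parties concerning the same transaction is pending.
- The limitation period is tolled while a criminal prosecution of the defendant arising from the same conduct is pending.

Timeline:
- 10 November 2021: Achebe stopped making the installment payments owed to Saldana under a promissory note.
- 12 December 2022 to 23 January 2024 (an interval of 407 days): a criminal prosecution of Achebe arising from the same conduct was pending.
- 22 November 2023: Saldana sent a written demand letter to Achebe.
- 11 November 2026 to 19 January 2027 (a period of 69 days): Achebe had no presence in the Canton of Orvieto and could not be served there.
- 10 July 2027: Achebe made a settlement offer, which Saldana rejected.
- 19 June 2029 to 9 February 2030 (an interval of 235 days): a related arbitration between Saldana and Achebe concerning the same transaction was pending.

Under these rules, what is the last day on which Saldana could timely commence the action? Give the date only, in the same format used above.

The cause of action accrued on 10 November 2021, the date of the act.
Adding the 6 years base period to 10 November 2021 gives a deadline of 10 November 2027, before any tolling.
Because the pending criminal prosecution ran from 12 December 2022 to 23 January 2024, the deadline is extended by 407 days to 21 December 2028.
By the time the pending related arbitration began on 19 June 2029, the limitation period had already expired on 21 December 2028; that interval cannot revive it.
Although the defendant's absence ran from 11 November 2026 to 19 January 2027, the stated rules do not make that a tolling event, so it is disregarded.
Nothing else in the chronology tolls or restarts the period.

21 December 2028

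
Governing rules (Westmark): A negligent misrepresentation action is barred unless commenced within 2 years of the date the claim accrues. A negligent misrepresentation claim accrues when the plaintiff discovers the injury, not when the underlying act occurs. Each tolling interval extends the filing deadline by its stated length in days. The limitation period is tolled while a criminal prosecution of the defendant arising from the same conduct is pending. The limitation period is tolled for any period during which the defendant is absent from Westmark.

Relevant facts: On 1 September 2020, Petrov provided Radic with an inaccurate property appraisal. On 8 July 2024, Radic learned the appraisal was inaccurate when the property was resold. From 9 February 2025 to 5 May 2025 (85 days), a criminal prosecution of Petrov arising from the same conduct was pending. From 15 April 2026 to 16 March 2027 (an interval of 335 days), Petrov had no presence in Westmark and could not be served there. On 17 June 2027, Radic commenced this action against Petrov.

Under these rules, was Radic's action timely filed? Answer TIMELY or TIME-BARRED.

Accrual is tied to discovery, so the period began on 8 July 2024 rather than on 1 September 2020 when the act occurred.
Adding the 2 years base period to 8 July 2024 gives a deadline of 8 July 2026, before any tolling.
The pending criminal prosecution from 9 February 2025 to 5 May 2025 tolled the period for 85 days, extending the deadline to 1 October 2026.
Because the defendant's absence from the jurisdiction ran from 15 April 2026 to 16 March 2027, the deadline is extended by 335 days to 1 September 2027.
Radic filed on 17 June 2027, before the 1 September 2027 deadline, so the action is timely.

TIMELY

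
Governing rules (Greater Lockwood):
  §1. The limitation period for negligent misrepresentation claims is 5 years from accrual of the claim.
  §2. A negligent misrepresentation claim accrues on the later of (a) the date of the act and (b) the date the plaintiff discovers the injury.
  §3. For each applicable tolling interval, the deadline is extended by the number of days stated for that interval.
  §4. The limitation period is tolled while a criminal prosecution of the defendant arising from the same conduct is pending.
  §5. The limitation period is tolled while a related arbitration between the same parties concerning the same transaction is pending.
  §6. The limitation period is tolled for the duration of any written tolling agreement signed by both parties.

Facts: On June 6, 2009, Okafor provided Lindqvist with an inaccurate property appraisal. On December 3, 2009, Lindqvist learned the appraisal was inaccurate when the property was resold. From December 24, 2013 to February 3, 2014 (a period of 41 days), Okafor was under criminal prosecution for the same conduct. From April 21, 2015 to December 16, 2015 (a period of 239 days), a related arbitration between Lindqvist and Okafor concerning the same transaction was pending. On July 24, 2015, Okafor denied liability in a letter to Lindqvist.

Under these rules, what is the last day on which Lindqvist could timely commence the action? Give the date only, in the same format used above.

January 13, 2015

Because discovery on December 3, 2009 post-dates the June 6, 2009 act, accrual under the later-of rule falls on December 3, 2009.
The untolled deadline — 5 years after December 3, 2009 — is December 3, 2014.
Because the pending criminal prosecution ran from December 24, 2013 to February 3, 2014, the deadline is extended by 41 days to January 13, 2015.
The pending related arbitration from April 21, 2015 to December 16, 2015 began after the period had already run on January 13, 2015, so it has no tolling effect.
The other events in the timeline have no effect on the limitation period under the stated rules.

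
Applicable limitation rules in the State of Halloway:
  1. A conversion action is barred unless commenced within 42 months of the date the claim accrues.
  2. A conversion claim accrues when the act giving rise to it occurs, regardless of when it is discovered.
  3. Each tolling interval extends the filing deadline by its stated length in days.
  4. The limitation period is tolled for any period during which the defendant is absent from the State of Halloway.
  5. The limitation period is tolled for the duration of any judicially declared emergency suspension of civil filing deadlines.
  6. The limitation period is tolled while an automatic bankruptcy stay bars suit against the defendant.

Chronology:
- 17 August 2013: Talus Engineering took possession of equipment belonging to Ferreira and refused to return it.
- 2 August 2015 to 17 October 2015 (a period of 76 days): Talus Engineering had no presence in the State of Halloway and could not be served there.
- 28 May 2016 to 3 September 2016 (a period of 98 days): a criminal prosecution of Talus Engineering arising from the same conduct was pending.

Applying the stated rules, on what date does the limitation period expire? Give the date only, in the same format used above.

The limitation period began to run on 17 August 2013.
The untolled deadline — 42 months after 17 August 2013 — is 17 February 2017.
The period was tolled for 76 days by the defendant's absence from the jurisdiction (2 August 2015 to 17 October 2015), pushing the deadline to 4 May 2017.
No stated provision tolls the period for a criminal prosecution, so the interval from 28 May 2016 to 3 September 2016 has no effect on the deadline.

4 May 2017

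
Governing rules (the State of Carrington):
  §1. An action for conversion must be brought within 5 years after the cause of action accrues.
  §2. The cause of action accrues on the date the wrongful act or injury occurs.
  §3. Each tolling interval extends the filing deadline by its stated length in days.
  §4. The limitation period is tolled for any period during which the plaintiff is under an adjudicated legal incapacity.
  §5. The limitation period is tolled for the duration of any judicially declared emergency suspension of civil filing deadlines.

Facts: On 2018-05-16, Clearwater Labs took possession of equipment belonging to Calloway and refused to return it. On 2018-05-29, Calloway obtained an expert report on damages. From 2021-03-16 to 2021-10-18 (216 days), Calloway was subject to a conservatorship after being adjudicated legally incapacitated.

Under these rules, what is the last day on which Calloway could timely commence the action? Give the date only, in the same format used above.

The limitation period began to run on 2018-05-16.
5 years from 2018-05-16 is 2023-05-16.
The plaintiff's legal incapacity from 2021-03-16 to 2021-10-18 tolled the period for 216 days, extending the deadline to 2023-12-18.
None of the other events listed affects the running of the period under the stated rules.

2023-12-18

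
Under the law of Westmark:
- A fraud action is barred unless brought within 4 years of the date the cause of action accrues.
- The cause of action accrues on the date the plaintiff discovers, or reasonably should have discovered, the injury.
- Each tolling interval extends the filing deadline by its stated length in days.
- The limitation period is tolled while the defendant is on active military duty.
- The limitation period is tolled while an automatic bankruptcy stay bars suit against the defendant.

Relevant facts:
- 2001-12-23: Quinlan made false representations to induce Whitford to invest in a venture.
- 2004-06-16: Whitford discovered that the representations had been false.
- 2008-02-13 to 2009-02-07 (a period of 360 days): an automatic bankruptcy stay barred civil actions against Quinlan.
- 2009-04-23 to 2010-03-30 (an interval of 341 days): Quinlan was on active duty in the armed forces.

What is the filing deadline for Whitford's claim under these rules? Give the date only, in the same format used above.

Accrual is tied to discovery, so the period began on 2004-06-16 rather than on 2001-12-23 when the act occurred.
4 years from 2004-06-16 is 2008-06-16.
The automatic bankruptcy stay from 2008-02-13 to 2009-02-07 tolled the period for 360 days, extending the deadline to 2009-06-11.
The period was tolled for 341 days by the defendant's active military service (2009-04-23 to 2010-03-30), pushing the deadline to 2010-05-18.

2010-05-18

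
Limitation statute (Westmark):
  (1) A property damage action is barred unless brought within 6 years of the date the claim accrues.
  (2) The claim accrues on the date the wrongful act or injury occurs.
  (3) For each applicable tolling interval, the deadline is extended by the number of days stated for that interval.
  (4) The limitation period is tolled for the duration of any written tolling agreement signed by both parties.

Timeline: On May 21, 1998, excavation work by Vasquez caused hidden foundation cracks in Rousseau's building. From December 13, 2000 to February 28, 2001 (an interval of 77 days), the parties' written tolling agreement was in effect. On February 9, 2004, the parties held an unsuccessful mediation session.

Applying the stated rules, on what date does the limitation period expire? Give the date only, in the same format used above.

August 6, 2004

The claim accrued on May 21, 1998, when the wrongful act occurred.
6 years from May 21, 1998 is May 21, 2004.
Because the written tolling agreement ran from December 13, 2000 to February 28, 2001, the deadline is extended by 77 days to August 6, 2004.
Nothing else in the chronology tolls or restarts the period.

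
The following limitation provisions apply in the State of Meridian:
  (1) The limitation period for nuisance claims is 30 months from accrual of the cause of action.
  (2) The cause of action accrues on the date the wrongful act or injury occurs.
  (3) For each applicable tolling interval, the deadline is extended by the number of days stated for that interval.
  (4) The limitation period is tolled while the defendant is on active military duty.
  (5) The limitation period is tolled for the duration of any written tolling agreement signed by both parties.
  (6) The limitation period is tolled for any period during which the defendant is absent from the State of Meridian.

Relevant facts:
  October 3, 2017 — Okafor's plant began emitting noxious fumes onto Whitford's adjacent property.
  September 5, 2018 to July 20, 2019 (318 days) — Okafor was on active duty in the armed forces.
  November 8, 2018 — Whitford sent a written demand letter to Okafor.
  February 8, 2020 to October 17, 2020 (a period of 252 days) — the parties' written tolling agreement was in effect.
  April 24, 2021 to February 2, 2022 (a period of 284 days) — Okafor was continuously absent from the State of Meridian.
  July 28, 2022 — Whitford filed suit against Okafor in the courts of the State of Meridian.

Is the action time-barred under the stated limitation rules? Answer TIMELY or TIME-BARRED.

TIMELY

The limitation period began to run on October 3, 2017.
The untolled deadline — 30 months after October 3, 2017 — is April 3, 2020.
The period was tolled for 318 days by the defendant's active military service (September 5, 2018 to July 20, 2019), pushing the deadline to February 15, 2021.
The period was tolled for 252 days by the written tolling agreement (February 8, 2020 to October 17, 2020), pushing the deadline to October 25, 2021.
The period was tolled for 284 days by the defendant's absence from the jurisdiction (April 24, 2021 to February 2, 2022), pushing the deadline to August 5, 2022.
Nothing else in the chronology tolls or restarts the period.
The July 28, 2022 filing precedes the August 5, 2022 deadline; the claim is timely.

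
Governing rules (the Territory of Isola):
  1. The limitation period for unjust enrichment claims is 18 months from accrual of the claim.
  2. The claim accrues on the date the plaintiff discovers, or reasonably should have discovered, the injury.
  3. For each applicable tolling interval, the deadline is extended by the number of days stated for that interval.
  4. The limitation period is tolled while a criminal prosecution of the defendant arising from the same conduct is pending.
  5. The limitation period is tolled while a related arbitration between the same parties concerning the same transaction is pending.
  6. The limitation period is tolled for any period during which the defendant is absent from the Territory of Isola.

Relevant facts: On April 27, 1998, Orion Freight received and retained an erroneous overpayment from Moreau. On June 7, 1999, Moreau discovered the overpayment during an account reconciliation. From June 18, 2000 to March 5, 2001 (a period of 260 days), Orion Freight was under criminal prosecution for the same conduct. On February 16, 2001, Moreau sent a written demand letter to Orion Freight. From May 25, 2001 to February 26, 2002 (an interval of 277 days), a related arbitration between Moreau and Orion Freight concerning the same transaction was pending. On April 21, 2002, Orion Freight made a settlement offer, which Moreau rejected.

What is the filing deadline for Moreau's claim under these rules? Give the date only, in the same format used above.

May 28, 2002

Under the discovery rule, the claim accrued on June 7, 1999, when Moreau discovered the injury — not on the April 27, 1998 date of the underlying act.
The untolled deadline — 18 months after June 7, 1999 — is December 7, 2000.
The period was tolled for 260 days by the pending criminal prosecution (June 18, 2000 to March 5, 2001), pushing the deadline to August 24, 2001.
The pending related arbitration from May 25, 2001 to February 26, 2002 tolled the period for 277 days, extending the deadline to May 28, 2002.
None of the other events listed affects the running of the period under the stated rules.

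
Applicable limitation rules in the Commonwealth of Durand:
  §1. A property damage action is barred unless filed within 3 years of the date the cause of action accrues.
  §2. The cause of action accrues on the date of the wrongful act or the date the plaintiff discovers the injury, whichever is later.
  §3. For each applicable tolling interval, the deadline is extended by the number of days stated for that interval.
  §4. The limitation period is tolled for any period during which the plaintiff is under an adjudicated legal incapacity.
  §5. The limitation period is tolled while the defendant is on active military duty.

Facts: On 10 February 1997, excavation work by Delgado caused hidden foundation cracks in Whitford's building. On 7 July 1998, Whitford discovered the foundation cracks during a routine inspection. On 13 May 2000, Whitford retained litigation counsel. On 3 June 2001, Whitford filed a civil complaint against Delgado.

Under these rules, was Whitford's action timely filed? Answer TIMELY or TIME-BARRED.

The claim accrued on 7 July 1998 — the later of the 10 February 1997 act and the 7 July 1998 discovery.
3 years from 7 July 1998 is 7 July 2001.
The other events in the timeline have no effect on the limitation period under the stated rules.
Whitford filed on 3 June 2001, before the 7 July 2001 deadline, so the action is timely.

TIMELY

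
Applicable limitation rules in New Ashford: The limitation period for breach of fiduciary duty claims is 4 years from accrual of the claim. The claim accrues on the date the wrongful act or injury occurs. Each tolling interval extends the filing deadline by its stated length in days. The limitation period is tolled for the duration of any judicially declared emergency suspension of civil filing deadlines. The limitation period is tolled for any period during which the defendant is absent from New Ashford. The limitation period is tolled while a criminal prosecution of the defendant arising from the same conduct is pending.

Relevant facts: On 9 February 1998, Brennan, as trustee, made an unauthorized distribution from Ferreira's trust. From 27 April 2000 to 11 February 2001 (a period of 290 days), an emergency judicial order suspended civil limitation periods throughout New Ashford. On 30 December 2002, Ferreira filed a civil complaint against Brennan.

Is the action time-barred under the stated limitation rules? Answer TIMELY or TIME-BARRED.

TIME-BARRED

The claim accrued on 9 February 1998, when the wrongful act occurred.
Adding the 4 years base period to 9 February 1998 gives a deadline of 9 February 2002, before any tolling.
The period was tolled for 290 days by the emergency suspension of filing deadlines (27 April 2000 to 11 February 2001), pushing the deadline to 26 November 2002.
Ferreira filed on 30 December 2002, after the 26 November 2002 deadline, so the action is time-barred.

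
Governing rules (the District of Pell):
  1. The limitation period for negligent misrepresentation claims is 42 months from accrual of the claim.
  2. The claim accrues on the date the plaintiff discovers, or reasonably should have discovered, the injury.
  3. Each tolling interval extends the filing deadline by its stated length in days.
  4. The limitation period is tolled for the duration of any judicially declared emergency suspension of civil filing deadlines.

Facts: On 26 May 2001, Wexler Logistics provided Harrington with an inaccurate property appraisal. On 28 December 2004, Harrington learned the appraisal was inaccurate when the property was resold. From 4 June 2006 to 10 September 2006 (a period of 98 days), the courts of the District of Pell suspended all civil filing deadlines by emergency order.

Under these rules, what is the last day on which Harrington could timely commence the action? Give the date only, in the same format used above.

Under the discovery rule, the claim accrued on 28 December 2004, when Harrington discovered the injury — not on the 26 May 2001 date of the underlying act.
42 months from 28 December 2004 is 28 June 2008.
The period was tolled for 98 days by the emergency suspension of filing deadlines (4 June 2006 to 10 September 2006), pushing the deadline to 4 October 2008.

4 October 2008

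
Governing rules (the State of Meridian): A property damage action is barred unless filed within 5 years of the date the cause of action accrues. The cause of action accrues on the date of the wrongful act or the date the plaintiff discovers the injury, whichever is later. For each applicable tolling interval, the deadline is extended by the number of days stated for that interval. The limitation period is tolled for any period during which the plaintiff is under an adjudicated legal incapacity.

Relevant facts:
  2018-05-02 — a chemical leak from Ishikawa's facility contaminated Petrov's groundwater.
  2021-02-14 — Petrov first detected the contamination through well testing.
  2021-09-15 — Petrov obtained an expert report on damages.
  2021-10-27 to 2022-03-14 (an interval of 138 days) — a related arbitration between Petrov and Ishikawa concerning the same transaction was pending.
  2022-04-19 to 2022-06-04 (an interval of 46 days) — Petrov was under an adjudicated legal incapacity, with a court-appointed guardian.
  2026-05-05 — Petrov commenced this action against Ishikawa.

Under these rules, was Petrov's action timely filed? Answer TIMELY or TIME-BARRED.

Taking the later of the act (2018-05-02) and discovery (2021-02-14), the claim accrued on 2021-02-14.
The untolled deadline — 5 years after 2021-02-14 — is 2026-02-14.
Because the plaintiff's legal incapacity ran from 2022-04-19 to 2022-06-04, the deadline is extended by 46 days to 2026-04-01.
No stated provision tolls the period for a pending arbitration, so the interval from 2021-10-27 to 2022-03-14 has no effect on the deadline.
Nothing else in the chronology tolls or restarts the period.
Filing on 2026-05-05 missed the 2026-04-01 deadline — the action is time-barred.

TIME-BARRED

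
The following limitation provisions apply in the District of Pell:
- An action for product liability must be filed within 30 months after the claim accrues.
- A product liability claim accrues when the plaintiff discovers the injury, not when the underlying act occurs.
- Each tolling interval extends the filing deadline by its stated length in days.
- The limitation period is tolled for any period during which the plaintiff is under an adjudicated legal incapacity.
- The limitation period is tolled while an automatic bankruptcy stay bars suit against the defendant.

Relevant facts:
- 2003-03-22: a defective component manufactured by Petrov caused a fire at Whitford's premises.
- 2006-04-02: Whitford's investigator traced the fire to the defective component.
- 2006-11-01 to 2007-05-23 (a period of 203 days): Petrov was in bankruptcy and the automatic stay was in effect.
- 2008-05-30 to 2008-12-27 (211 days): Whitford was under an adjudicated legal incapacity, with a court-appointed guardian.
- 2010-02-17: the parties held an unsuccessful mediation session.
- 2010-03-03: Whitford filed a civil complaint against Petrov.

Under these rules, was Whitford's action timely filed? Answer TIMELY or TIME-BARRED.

Accrual is tied to discovery, so the period began on 2006-04-02 rather than on 2003-03-22 when the act occurred.
Adding the 30 months base period to 2006-04-02 gives a deadline of 2008-10-02, before any tolling.
The automatic bankruptcy stay from 2006-11-01 to 2007-05-23 tolled the period for 203 days, extending the deadline to 2009-04-23.
The period was tolled for 211 days by the plaintiff's legal incapacity (2008-05-30 to 2008-12-27), pushing the deadline to 2009-11-20.
None of the other events listed affects the running of the period under the stated rules.
The 2010-03-03 filing falls after the 2009-11-20 deadline; the claim is time-barred.

TIME-BARRED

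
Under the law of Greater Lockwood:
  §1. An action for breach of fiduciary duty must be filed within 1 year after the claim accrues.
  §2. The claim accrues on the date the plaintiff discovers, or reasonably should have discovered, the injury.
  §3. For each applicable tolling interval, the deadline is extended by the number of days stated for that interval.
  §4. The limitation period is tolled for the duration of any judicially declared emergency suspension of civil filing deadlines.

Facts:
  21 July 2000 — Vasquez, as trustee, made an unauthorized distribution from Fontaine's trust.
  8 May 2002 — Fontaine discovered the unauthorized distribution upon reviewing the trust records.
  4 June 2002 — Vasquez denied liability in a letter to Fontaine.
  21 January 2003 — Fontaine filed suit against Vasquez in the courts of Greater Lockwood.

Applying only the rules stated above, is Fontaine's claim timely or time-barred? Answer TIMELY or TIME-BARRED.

TIMELY

Under the discovery rule, the claim accrued on 8 May 2002, when Fontaine discovered the injury — not on the 21 July 2000 date of the underlying act.
The untolled deadline — 1 year after 8 May 2002 — is 8 May 2003.
Nothing else in the chronology tolls or restarts the period.
The 21 January 2003 filing precedes the 8 May 2003 deadline; the claim is timely.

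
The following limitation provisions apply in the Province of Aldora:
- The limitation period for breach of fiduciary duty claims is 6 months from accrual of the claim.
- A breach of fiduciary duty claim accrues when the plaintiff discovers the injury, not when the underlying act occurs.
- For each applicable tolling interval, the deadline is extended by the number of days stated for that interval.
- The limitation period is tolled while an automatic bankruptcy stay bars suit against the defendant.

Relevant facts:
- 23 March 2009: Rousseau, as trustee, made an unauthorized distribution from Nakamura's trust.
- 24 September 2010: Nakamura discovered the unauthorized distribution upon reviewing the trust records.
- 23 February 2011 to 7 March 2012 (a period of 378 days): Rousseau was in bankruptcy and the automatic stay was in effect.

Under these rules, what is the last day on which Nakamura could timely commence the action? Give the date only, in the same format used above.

Accrual is tied to discovery, so the period began on 24 September 2010 rather than on 23 March 2009 when the act occurred.
The untolled deadline — 6 months after 24 September 2010 — is 24 March 2011.
The period was tolled for 378 days by the automatic bankruptcy stay (23 February 2011 to 7 March 2012), pushing the deadline to 5 April 2012.

5 April 2012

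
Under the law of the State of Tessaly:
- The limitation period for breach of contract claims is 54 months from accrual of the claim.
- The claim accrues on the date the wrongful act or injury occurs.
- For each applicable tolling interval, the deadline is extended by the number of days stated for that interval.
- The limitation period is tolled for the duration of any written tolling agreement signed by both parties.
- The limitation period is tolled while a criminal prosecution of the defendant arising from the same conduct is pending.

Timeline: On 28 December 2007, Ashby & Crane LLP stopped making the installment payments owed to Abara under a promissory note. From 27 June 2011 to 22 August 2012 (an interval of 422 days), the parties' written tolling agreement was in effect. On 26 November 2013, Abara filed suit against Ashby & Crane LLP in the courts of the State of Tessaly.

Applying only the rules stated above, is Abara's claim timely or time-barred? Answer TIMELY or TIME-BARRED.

TIME-BARRED

The limitation period began to run on 28 December 2007.
54 months from 28 December 2007 is 28 June 2012.
Because the written tolling agreement ran from 27 June 2011 to 22 August 2012, the deadline is extended by 422 days to 24 August 2013.
Filing on 26 November 2013 missed the 24 August 2013 deadline — the action is time-barred.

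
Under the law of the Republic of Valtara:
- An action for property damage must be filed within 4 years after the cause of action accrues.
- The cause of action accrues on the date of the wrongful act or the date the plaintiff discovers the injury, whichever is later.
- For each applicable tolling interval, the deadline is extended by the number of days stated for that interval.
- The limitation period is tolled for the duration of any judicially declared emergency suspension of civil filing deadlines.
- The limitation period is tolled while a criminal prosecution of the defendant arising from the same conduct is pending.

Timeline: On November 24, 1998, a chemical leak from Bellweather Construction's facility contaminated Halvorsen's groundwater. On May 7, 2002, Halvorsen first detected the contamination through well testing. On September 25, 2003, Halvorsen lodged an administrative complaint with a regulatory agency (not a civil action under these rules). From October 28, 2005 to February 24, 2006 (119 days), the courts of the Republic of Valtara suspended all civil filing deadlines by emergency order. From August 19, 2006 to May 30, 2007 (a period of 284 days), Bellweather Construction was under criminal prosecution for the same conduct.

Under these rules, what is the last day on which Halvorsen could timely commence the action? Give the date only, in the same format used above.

June 14, 2007

Because discovery on May 7, 2002 post-dates the November 24, 1998 act, accrual under the later-of rule falls on May 7, 2002.
4 years from May 7, 2002 is May 7, 2006.
Because the emergency suspension of filing deadlines ran from October 28, 2005 to February 24, 2006, the deadline is extended by 119 days to September 3, 2006.
The period was tolled for 284 days by the pending criminal prosecution (August 19, 2006 to May 30, 2007), pushing the deadline to June 14, 2007.
The other events in the timeline have no effect on the limitation period under the stated rules.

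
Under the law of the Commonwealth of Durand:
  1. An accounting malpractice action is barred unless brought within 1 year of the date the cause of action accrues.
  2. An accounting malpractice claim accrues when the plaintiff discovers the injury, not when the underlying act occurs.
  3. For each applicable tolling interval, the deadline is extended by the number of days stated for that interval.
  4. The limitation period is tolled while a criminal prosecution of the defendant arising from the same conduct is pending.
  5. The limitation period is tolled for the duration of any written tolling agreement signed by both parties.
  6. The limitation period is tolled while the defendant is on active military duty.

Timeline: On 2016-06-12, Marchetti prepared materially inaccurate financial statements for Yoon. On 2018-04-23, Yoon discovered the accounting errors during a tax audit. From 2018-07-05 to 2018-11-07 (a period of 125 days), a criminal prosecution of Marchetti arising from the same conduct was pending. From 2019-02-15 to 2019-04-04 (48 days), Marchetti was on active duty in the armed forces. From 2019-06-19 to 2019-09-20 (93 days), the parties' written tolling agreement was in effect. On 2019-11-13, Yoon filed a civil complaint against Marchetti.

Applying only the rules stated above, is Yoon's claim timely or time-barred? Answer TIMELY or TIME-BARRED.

TIMELY

Under the discovery rule, the claim accrued on 2018-04-23, when Yoon discovered the injury — not on the 2016-06-12 date of the underlying act.
Adding the 1 year base period to 2018-04-23 gives a deadline of 2019-04-23, before any tolling.
Because the pending criminal prosecution ran from 2018-07-05 to 2018-11-07, the deadline is extended by 125 days to 2019-08-26.
The period was tolled for 48 days by the defendant's active military service (2019-02-15 to 2019-04-04), pushing the deadline to 2019-10-13.
Because the written tolling agreement ran from 2019-06-19 to 2019-09-20, the deadline is extended by 93 days to 2020-01-14.
Filing on 2019-11-13 beat the 2020-01-14 deadline — the action is timely.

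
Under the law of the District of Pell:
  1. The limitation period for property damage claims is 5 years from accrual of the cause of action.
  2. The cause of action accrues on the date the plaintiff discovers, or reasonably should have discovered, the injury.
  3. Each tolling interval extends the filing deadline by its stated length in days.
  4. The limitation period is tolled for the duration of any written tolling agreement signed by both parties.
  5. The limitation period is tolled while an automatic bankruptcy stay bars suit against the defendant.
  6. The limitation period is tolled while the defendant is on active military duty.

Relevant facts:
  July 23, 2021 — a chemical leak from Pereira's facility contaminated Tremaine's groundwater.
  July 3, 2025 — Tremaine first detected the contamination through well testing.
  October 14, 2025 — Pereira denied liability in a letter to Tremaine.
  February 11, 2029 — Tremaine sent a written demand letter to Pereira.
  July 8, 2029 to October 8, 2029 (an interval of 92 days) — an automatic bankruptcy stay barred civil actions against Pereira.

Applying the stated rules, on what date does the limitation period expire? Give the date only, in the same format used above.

October 3, 2030

The claim did not accrue until Tremaine discovered the injury on July 3, 2025; the July 23, 2021 act date does not start the clock under the stated rule.
Adding the 5 years base period to July 3, 2025 gives a deadline of July 3, 2030, before any tolling.
Because the automatic bankruptcy stay ran from July 8, 2029 to October 8, 2029, the deadline is extended by 92 days to October 3, 2030.
None of the other events listed affects the running of the period under the stated rules.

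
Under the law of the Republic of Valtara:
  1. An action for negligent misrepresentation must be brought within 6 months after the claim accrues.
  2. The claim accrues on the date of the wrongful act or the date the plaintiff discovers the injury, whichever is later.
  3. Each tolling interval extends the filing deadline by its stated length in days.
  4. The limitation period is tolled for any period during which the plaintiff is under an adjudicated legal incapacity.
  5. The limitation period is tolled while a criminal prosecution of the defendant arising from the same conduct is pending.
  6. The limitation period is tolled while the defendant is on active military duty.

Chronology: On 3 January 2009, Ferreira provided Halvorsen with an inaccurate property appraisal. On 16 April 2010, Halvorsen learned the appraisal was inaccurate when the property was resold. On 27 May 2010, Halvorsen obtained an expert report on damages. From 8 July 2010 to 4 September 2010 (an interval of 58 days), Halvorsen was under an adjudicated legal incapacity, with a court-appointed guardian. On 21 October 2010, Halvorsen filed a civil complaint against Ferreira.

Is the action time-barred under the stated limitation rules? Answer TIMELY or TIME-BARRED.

TIMELY

Taking the later of the act (3 January 2009) and discovery (16 April 2010), the claim accrued on 16 April 2010.
Adding the 6 months base period to 16 April 2010 gives a deadline of 16 October 2010, before any tolling.
Because the plaintiff's legal incapacity ran from 8 July 2010 to 4 September 2010, the deadline is extended by 58 days to 13 December 2010.
The other events in the timeline have no effect on the limitation period under the stated rules.
Filing on 21 October 2010 beat the 13 December 2010 deadline — the action is timely.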